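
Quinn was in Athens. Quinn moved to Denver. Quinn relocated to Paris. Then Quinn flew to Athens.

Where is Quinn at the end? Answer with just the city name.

Tracking Quinn's location:
Start: Quinn is in Athens.
After move 1: Athens -> Denver. Quinn is in Denver.
After move 2: Denver -> Paris. Quinn is in Paris.
After move 3: Paris -> Athens. Quinn is in Athens.

Answer: Athens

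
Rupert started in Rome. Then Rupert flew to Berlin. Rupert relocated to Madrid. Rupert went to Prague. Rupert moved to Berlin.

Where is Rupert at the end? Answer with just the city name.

Tracking Rupert's location:
Start: Rupert is in Rome.
After move 1: Rome -> Berlin. Rupert is in Berlin.
After move 2: Berlin -> Madrid. Rupert is in Madrid.
After move 3: Madrid -> Prague. Rupert is in Prague.
After move 4: Prague -> Berlin. Rupert is in Berlin.

Answer: Berlin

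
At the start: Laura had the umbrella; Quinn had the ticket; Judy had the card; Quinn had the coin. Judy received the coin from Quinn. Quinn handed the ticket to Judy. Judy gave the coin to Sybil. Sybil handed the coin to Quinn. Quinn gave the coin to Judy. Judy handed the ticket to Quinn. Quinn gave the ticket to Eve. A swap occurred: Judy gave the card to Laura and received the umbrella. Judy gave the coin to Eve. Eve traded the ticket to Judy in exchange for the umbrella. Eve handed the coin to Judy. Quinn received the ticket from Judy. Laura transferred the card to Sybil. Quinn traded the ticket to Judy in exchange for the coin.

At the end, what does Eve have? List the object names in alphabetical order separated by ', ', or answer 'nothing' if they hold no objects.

Tracking all object holders:
Start: umbrella:Laura, ticket:Quinn, card:Judy, coin:Quinn
Event 1 (give coin: Quinn -> Judy). State: umbrella:Laura, ticket:Quinn, card:Judy, coin:Judy
Event 2 (give ticket: Quinn -> Judy). State: umbrella:Laura, ticket:Judy, card:Judy, coin:Judy
Event 3 (give coin: Judy -> Sybil). State: umbrella:Laura, ticket:Judy, card:Judy, coin:Sybil
Event 4 (give coin: Sybil -> Quinn). State: umbrella:Laura, ticket:Judy, card:Judy, coin:Quinn
Event 5 (give coin: Quinn -> Judy). State: umbrella:Laura, ticket:Judy, card:Judy, coin:Judy
Event 6 (give ticket: Judy -> Quinn). State: umbrella:Laura, ticket:Quinn, card:Judy, coin:Judy
Event 7 (give ticket: Quinn -> Eve). State: umbrella:Laura, ticket:Eve, card:Judy, coin:Judy
Event 8 (swap card<->umbrella: now card:Laura, umbrella:Judy). State: umbrella:Judy, ticket:Eve, card:Laura, coin:Judy
Event 9 (give coin: Judy -> Eve). State: umbrella:Judy, ticket:Eve, card:Laura, coin:Eve
Event 10 (swap ticket<->umbrella: now ticket:Judy, umbrella:Eve). State: umbrella:Eve, ticket:Judy, card:Laura, coin:Eve
Event 11 (give coin: Eve -> Judy). State: umbrella:Eve, ticket:Judy, card:Laura, coin:Judy
Event 12 (give ticket: Judy -> Quinn). State: umbrella:Eve, ticket:Quinn, card:Laura, coin:Judy
Event 13 (give card: Laura -> Sybil). State: umbrella:Eve, ticket:Quinn, card:Sybil, coin:Judy
Event 14 (swap ticket<->coin: now ticket:Judy, coin:Quinn). State: umbrella:Eve, ticket:Judy, card:Sybil, coin:Quinn

Final state: umbrella:Eve, ticket:Judy, card:Sybil, coin:Quinn
Eve holds: umbrella.

Answer: umbrella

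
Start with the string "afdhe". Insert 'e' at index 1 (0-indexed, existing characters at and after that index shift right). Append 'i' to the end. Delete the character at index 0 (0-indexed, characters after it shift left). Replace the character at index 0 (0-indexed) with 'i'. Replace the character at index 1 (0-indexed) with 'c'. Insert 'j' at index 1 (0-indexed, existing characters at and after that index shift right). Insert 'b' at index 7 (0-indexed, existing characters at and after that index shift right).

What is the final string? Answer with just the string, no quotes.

Answer: ijcdheib

Derivation:
Applying each edit step by step:
Start: "afdhe"
Op 1 (insert 'e' at idx 1): "afdhe" -> "aefdhe"
Op 2 (append 'i'): "aefdhe" -> "aefdhei"
Op 3 (delete idx 0 = 'a'): "aefdhei" -> "efdhei"
Op 4 (replace idx 0: 'e' -> 'i'): "efdhei" -> "ifdhei"
Op 5 (replace idx 1: 'f' -> 'c'): "ifdhei" -> "icdhei"
Op 6 (insert 'j' at idx 1): "icdhei" -> "ijcdhei"
Op 7 (insert 'b' at idx 7): "ijcdhei" -> "ijcdheib"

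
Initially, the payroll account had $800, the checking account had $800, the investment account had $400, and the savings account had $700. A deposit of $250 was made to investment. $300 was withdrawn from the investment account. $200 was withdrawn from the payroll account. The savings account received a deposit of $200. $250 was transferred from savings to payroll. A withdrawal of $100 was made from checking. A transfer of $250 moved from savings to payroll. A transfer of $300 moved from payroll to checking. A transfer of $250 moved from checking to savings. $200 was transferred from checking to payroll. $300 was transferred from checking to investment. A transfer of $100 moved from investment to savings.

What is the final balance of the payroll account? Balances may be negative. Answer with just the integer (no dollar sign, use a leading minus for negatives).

Tracking account balances step by step:
Start: payroll=800, checking=800, investment=400, savings=700
Event 1 (deposit 250 to investment): investment: 400 + 250 = 650. Balances: payroll=800, checking=800, investment=650, savings=700
Event 2 (withdraw 300 from investment): investment: 650 - 300 = 350. Balances: payroll=800, checking=800, investment=350, savings=700
Event 3 (withdraw 200 from payroll): payroll: 800 - 200 = 600. Balances: payroll=600, checking=800, investment=350, savings=700
Event 4 (deposit 200 to savings): savings: 700 + 200 = 900. Balances: payroll=600, checking=800, investment=350, savings=900
Event 5 (transfer 250 savings -> payroll): savings: 900 - 250 = 650, payroll: 600 + 250 = 850. Balances: payroll=850, checking=800, investment=350, savings=650
Event 6 (withdraw 100 from checking): checking: 800 - 100 = 700. Balances: payroll=850, checking=700, investment=350, savings=650
Event 7 (transfer 250 savings -> payroll): savings: 650 - 250 = 400, payroll: 850 + 250 = 1100. Balances: payroll=1100, checking=700, investment=350, savings=400
Event 8 (transfer 300 payroll -> checking): payroll: 1100 - 300 = 800, checking: 700 + 300 = 1000. Balances: payroll=800, checking=1000, investment=350, savings=400
Event 9 (transfer 250 checking -> savings): checking: 1000 - 250 = 750, savings: 400 + 250 = 650. Balances: payroll=800, checking=750, investment=350, savings=650
Event 10 (transfer 200 checking -> payroll): checking: 750 - 200 = 550, payroll: 800 + 200 = 1000. Balances: payroll=1000, checking=550, investment=350, savings=650
Event 11 (transfer 300 checking -> investment): checking: 550 - 300 = 250, investment: 350 + 300 = 650. Balances: payroll=1000, checking=250, investment=650, savings=650
Event 12 (transfer 100 investment -> savings): investment: 650 - 100 = 550, savings: 650 + 100 = 750. Balances: payroll=1000, checking=250, investment=550, savings=750

Final balance of payroll: 1000

Answer: 1000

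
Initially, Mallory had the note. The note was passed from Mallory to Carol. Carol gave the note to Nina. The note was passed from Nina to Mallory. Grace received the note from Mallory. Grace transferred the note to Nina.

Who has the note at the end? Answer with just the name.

Tracking the note through each event:
Start: Mallory has the note.
After event 1: Carol has the note.
After event 2: Nina has the note.
After event 3: Mallory has the note.
After event 4: Grace has the note.
After event 5: Nina has the note.

Answer: Nina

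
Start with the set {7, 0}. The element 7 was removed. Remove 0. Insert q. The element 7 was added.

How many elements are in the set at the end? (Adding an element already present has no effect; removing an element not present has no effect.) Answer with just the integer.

Tracking the set through each operation:
Start: {0, 7}
Event 1 (remove 7): removed. Set: {0}
Event 2 (remove 0): removed. Set: {}
Event 3 (add q): added. Set: {q}
Event 4 (add 7): added. Set: {7, q}

Final set: {7, q} (size 2)

Answer: 2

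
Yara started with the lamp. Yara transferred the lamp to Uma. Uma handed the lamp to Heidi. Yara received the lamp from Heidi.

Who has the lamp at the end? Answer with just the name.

Tracking the lamp through each event:
Start: Yara has the lamp.
After event 1: Uma has the lamp.
After event 2: Heidi has the lamp.
After event 3: Yara has the lamp.

Answer: Yara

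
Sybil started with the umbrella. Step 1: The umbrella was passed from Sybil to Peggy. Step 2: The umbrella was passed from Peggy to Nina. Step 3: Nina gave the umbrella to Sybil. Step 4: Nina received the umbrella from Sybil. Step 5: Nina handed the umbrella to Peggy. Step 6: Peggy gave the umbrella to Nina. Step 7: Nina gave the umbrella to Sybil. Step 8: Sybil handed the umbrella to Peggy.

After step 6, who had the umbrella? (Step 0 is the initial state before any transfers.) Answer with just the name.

Tracking the umbrella holder through step 6:
After step 0 (start): Sybil
After step 1: Peggy
After step 2: Nina
After step 3: Sybil
After step 4: Nina
After step 5: Peggy
After step 6: Nina

At step 6, the holder is Nina.

Answer: Nina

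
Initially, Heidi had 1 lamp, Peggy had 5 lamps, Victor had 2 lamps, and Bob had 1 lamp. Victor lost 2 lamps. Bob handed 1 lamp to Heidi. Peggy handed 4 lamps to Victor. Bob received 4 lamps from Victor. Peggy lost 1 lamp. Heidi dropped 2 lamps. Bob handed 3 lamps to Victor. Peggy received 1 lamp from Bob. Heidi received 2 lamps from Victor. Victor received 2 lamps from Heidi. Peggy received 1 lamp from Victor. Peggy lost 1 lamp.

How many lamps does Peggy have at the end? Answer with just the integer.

Tracking counts step by step:
Start: Heidi=1, Peggy=5, Victor=2, Bob=1
Event 1 (Victor -2): Victor: 2 -> 0. State: Heidi=1, Peggy=5, Victor=0, Bob=1
Event 2 (Bob -> Heidi, 1): Bob: 1 -> 0, Heidi: 1 -> 2. State: Heidi=2, Peggy=5, Victor=0, Bob=0
Event 3 (Peggy -> Victor, 4): Peggy: 5 -> 1, Victor: 0 -> 4. State: Heidi=2, Peggy=1, Victor=4, Bob=0
Event 4 (Victor -> Bob, 4): Victor: 4 -> 0, Bob: 0 -> 4. State: Heidi=2, Peggy=1, Victor=0, Bob=4
Event 5 (Peggy -1): Peggy: 1 -> 0. State: Heidi=2, Peggy=0, Victor=0, Bob=4
Event 6 (Heidi -2): Heidi: 2 -> 0. State: Heidi=0, Peggy=0, Victor=0, Bob=4
Event 7 (Bob -> Victor, 3): Bob: 4 -> 1, Victor: 0 -> 3. State: Heidi=0, Peggy=0, Victor=3, Bob=1
Event 8 (Bob -> Peggy, 1): Bob: 1 -> 0, Peggy: 0 -> 1. State: Heidi=0, Peggy=1, Victor=3, Bob=0
Event 9 (Victor -> Heidi, 2): Victor: 3 -> 1, Heidi: 0 -> 2. State: Heidi=2, Peggy=1, Victor=1, Bob=0
Event 10 (Heidi -> Victor, 2): Heidi: 2 -> 0, Victor: 1 -> 3. State: Heidi=0, Peggy=1, Victor=3, Bob=0
Event 11 (Victor -> Peggy, 1): Victor: 3 -> 2, Peggy: 1 -> 2. State: Heidi=0, Peggy=2, Victor=2, Bob=0
Event 12 (Peggy -1): Peggy: 2 -> 1. State: Heidi=0, Peggy=1, Victor=2, Bob=0

Peggy's final count: 1

Answer: 1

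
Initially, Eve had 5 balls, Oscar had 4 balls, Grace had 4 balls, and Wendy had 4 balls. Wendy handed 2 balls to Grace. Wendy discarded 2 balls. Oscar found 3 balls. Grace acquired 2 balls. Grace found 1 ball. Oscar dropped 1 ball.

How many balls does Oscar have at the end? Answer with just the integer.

Tracking counts step by step:
Start: Eve=5, Oscar=4, Grace=4, Wendy=4
Event 1 (Wendy -> Grace, 2): Wendy: 4 -> 2, Grace: 4 -> 6. State: Eve=5, Oscar=4, Grace=6, Wendy=2
Event 2 (Wendy -2): Wendy: 2 -> 0. State: Eve=5, Oscar=4, Grace=6, Wendy=0
Event 3 (Oscar +3): Oscar: 4 -> 7. State: Eve=5, Oscar=7, Grace=6, Wendy=0
Event 4 (Grace +2): Grace: 6 -> 8. State: Eve=5, Oscar=7, Grace=8, Wendy=0
Event 5 (Grace +1): Grace: 8 -> 9. State: Eve=5, Oscar=7, Grace=9, Wendy=0
Event 6 (Oscar -1): Oscar: 7 -> 6. State: Eve=5, Oscar=6, Grace=9, Wendy=0

Oscar's final count: 6

Answer: 6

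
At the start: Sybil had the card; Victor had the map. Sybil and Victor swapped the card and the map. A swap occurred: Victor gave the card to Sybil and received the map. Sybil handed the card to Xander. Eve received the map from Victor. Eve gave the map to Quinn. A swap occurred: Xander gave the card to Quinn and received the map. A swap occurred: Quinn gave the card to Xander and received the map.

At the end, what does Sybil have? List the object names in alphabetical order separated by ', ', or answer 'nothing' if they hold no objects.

Tracking all object holders:
Start: card:Sybil, map:Victor
Event 1 (swap card<->map: now card:Victor, map:Sybil). State: card:Victor, map:Sybil
Event 2 (swap card<->map: now card:Sybil, map:Victor). State: card:Sybil, map:Victor
Event 3 (give card: Sybil -> Xander). State: card:Xander, map:Victor
Event 4 (give map: Victor -> Eve). State: card:Xander, map:Eve
Event 5 (give map: Eve -> Quinn). State: card:Xander, map:Quinn
Event 6 (swap card<->map: now card:Quinn, map:Xander). State: card:Quinn, map:Xander
Event 7 (swap card<->map: now card:Xander, map:Quinn). State: card:Xander, map:Quinn

Final state: card:Xander, map:Quinn
Sybil holds: (nothing).

Answer: nothing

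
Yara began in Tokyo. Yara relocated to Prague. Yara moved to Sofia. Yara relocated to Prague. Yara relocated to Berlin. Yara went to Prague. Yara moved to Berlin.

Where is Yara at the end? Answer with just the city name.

Tracking Yara's location:
Start: Yara is in Tokyo.
After move 1: Tokyo -> Prague. Yara is in Prague.
After move 2: Prague -> Sofia. Yara is in Sofia.
After move 3: Sofia -> Prague. Yara is in Prague.
After move 4: Prague -> Berlin. Yara is in Berlin.
After move 5: Berlin -> Prague. Yara is in Prague.
After move 6: Prague -> Berlin. Yara is in Berlin.

Answer: Berlin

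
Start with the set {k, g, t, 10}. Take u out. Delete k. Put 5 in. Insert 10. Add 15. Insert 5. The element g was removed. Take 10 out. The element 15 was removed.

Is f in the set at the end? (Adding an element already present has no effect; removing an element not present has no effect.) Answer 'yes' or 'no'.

Tracking the set through each operation:
Start: {10, g, k, t}
Event 1 (remove u): not present, no change. Set: {10, g, k, t}
Event 2 (remove k): removed. Set: {10, g, t}
Event 3 (add 5): added. Set: {10, 5, g, t}
Event 4 (add 10): already present, no change. Set: {10, 5, g, t}
Event 5 (add 15): added. Set: {10, 15, 5, g, t}
Event 6 (add 5): already present, no change. Set: {10, 15, 5, g, t}
Event 7 (remove g): removed. Set: {10, 15, 5, t}
Event 8 (remove 10): removed. Set: {15, 5, t}
Event 9 (remove 15): removed. Set: {5, t}

Final set: {5, t} (size 2)
f is NOT in the final set.

Answer: no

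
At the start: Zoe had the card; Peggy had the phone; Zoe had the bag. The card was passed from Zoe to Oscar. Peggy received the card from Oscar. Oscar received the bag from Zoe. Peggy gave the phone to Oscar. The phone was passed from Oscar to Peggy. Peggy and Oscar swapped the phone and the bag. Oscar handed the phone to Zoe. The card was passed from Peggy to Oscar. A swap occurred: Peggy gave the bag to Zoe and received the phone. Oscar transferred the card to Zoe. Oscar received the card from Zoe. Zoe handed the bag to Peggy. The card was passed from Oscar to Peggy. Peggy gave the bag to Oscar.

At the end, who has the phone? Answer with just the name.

Answer: Peggy

Derivation:
Tracking all object holders:
Start: card:Zoe, phone:Peggy, bag:Zoe
Event 1 (give card: Zoe -> Oscar). State: card:Oscar, phone:Peggy, bag:Zoe
Event 2 (give card: Oscar -> Peggy). State: card:Peggy, phone:Peggy, bag:Zoe
Event 3 (give bag: Zoe -> Oscar). State: card:Peggy, phone:Peggy, bag:Oscar
Event 4 (give phone: Peggy -> Oscar). State: card:Peggy, phone:Oscar, bag:Oscar
Event 5 (give phone: Oscar -> Peggy). State: card:Peggy, phone:Peggy, bag:Oscar
Event 6 (swap phone<->bag: now phone:Oscar, bag:Peggy). State: card:Peggy, phone:Oscar, bag:Peggy
Event 7 (give phone: Oscar -> Zoe). State: card:Peggy, phone:Zoe, bag:Peggy
Event 8 (give card: Peggy -> Oscar). State: card:Oscar, phone:Zoe, bag:Peggy
Event 9 (swap bag<->phone: now bag:Zoe, phone:Peggy). State: card:Oscar, phone:Peggy, bag:Zoe
Event 10 (give card: Oscar -> Zoe). State: card:Zoe, phone:Peggy, bag:Zoe
Event 11 (give card: Zoe -> Oscar). State: card:Oscar, phone:Peggy, bag:Zoe
Event 12 (give bag: Zoe -> Peggy). State: card:Oscar, phone:Peggy, bag:Peggy
Event 13 (give card: Oscar -> Peggy). State: card:Peggy, phone:Peggy, bag:Peggy
Event 14 (give bag: Peggy -> Oscar). State: card:Peggy, phone:Peggy, bag:Oscar

Final state: card:Peggy, phone:Peggy, bag:Oscar
The phone is held by Peggy.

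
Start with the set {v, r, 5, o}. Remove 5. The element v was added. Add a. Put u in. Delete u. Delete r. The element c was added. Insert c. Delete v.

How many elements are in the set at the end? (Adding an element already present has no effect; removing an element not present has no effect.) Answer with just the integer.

Tracking the set through each operation:
Start: {5, o, r, v}
Event 1 (remove 5): removed. Set: {o, r, v}
Event 2 (add v): already present, no change. Set: {o, r, v}
Event 3 (add a): added. Set: {a, o, r, v}
Event 4 (add u): added. Set: {a, o, r, u, v}
Event 5 (remove u): removed. Set: {a, o, r, v}
Event 6 (remove r): removed. Set: {a, o, v}
Event 7 (add c): added. Set: {a, c, o, v}
Event 8 (add c): already present, no change. Set: {a, c, o, v}
Event 9 (remove v): removed. Set: {a, c, o}

Final set: {a, c, o} (size 3)

Answer: 3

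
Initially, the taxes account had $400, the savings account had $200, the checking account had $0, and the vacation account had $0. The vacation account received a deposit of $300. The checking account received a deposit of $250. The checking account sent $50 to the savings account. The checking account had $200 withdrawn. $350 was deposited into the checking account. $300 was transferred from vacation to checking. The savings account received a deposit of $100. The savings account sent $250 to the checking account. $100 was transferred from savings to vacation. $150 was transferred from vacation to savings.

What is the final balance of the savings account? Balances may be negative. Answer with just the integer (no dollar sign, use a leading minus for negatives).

Answer: 150

Derivation:
Tracking account balances step by step:
Start: taxes=400, savings=200, checking=0, vacation=0
Event 1 (deposit 300 to vacation): vacation: 0 + 300 = 300. Balances: taxes=400, savings=200, checking=0, vacation=300
Event 2 (deposit 250 to checking): checking: 0 + 250 = 250. Balances: taxes=400, savings=200, checking=250, vacation=300
Event 3 (transfer 50 checking -> savings): checking: 250 - 50 = 200, savings: 200 + 50 = 250. Balances: taxes=400, savings=250, checking=200, vacation=300
Event 4 (withdraw 200 from checking): checking: 200 - 200 = 0. Balances: taxes=400, savings=250, checking=0, vacation=300
Event 5 (deposit 350 to checking): checking: 0 + 350 = 350. Balances: taxes=400, savings=250, checking=350, vacation=300
Event 6 (transfer 300 vacation -> checking): vacation: 300 - 300 = 0, checking: 350 + 300 = 650. Balances: taxes=400, savings=250, checking=650, vacation=0
Event 7 (deposit 100 to savings): savings: 250 + 100 = 350. Balances: taxes=400, savings=350, checking=650, vacation=0
Event 8 (transfer 250 savings -> checking): savings: 350 - 250 = 100, checking: 650 + 250 = 900. Balances: taxes=400, savings=100, checking=900, vacation=0
Event 9 (transfer 100 savings -> vacation): savings: 100 - 100 = 0, vacation: 0 + 100 = 100. Balances: taxes=400, savings=0, checking=900, vacation=100
Event 10 (transfer 150 vacation -> savings): vacation: 100 - 150 = -50, savings: 0 + 150 = 150. Balances: taxes=400, savings=150, checking=900, vacation=-50

Final balance of savings: 150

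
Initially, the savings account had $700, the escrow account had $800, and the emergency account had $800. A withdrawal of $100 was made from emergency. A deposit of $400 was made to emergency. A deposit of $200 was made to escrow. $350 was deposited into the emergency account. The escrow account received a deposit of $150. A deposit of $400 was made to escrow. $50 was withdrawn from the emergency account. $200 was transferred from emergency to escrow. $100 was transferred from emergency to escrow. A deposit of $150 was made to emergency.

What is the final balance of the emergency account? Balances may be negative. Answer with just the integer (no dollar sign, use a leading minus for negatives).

Tracking account balances step by step:
Start: savings=700, escrow=800, emergency=800
Event 1 (withdraw 100 from emergency): emergency: 800 - 100 = 700. Balances: savings=700, escrow=800, emergency=700
Event 2 (deposit 400 to emergency): emergency: 700 + 400 = 1100. Balances: savings=700, escrow=800, emergency=1100
Event 3 (deposit 200 to escrow): escrow: 800 + 200 = 1000. Balances: savings=700, escrow=1000, emergency=1100
Event 4 (deposit 350 to emergency): emergency: 1100 + 350 = 1450. Balances: savings=700, escrow=1000, emergency=1450
Event 5 (deposit 150 to escrow): escrow: 1000 + 150 = 1150. Balances: savings=700, escrow=1150, emergency=1450
Event 6 (deposit 400 to escrow): escrow: 1150 + 400 = 1550. Balances: savings=700, escrow=1550, emergency=1450
Event 7 (withdraw 50 from emergency): emergency: 1450 - 50 = 1400. Balances: savings=700, escrow=1550, emergency=1400
Event 8 (transfer 200 emergency -> escrow): emergency: 1400 - 200 = 1200, escrow: 1550 + 200 = 1750. Balances: savings=700, escrow=1750, emergency=1200
Event 9 (transfer 100 emergency -> escrow): emergency: 1200 - 100 = 1100, escrow: 1750 + 100 = 1850. Balances: savings=700, escrow=1850, emergency=1100
Event 10 (deposit 150 to emergency): emergency: 1100 + 150 = 1250. Balances: savings=700, escrow=1850, emergency=1250

Final balance of emergency: 1250

Answer: 1250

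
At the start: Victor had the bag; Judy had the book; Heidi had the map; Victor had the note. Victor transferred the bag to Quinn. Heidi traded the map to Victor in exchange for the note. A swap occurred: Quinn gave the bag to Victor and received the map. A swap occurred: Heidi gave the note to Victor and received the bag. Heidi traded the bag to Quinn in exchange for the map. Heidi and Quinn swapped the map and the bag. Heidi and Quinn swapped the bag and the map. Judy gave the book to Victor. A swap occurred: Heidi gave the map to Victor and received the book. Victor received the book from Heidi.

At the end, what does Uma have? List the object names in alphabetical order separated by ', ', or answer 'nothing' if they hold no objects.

Answer: nothing

Derivation:
Tracking all object holders:
Start: bag:Victor, book:Judy, map:Heidi, note:Victor
Event 1 (give bag: Victor -> Quinn). State: bag:Quinn, book:Judy, map:Heidi, note:Victor
Event 2 (swap map<->note: now map:Victor, note:Heidi). State: bag:Quinn, book:Judy, map:Victor, note:Heidi
Event 3 (swap bag<->map: now bag:Victor, map:Quinn). State: bag:Victor, book:Judy, map:Quinn, note:Heidi
Event 4 (swap note<->bag: now note:Victor, bag:Heidi). State: bag:Heidi, book:Judy, map:Quinn, note:Victor
Event 5 (swap bag<->map: now bag:Quinn, map:Heidi). State: bag:Quinn, book:Judy, map:Heidi, note:Victor
Event 6 (swap map<->bag: now map:Quinn, bag:Heidi). State: bag:Heidi, book:Judy, map:Quinn, note:Victor
Event 7 (swap bag<->map: now bag:Quinn, map:Heidi). State: bag:Quinn, book:Judy, map:Heidi, note:Victor
Event 8 (give book: Judy -> Victor). State: bag:Quinn, book:Victor, map:Heidi, note:Victor
Event 9 (swap map<->book: now map:Victor, book:Heidi). State: bag:Quinn, book:Heidi, map:Victor, note:Victor
Event 10 (give book: Heidi -> Victor). State: bag:Quinn, book:Victor, map:Victor, note:Victor

Final state: bag:Quinn, book:Victor, map:Victor, note:Victor
Uma holds: (nothing).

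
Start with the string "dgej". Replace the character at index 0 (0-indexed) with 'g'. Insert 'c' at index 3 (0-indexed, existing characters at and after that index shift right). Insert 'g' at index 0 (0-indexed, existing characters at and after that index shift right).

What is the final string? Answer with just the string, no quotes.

Answer: gggecj

Derivation:
Applying each edit step by step:
Start: "dgej"
Op 1 (replace idx 0: 'd' -> 'g'): "dgej" -> "ggej"
Op 2 (insert 'c' at idx 3): "ggej" -> "ggecj"
Op 3 (insert 'g' at idx 0): "ggecj" -> "gggecj"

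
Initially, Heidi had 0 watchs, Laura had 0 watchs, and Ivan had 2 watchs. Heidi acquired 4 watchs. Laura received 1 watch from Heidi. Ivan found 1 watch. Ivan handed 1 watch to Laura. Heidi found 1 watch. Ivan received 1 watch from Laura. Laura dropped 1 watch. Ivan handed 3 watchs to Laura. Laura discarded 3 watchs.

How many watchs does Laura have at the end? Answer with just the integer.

Answer: 0

Derivation:
Tracking counts step by step:
Start: Heidi=0, Laura=0, Ivan=2
Event 1 (Heidi +4): Heidi: 0 -> 4. State: Heidi=4, Laura=0, Ivan=2
Event 2 (Heidi -> Laura, 1): Heidi: 4 -> 3, Laura: 0 -> 1. State: Heidi=3, Laura=1, Ivan=2
Event 3 (Ivan +1): Ivan: 2 -> 3. State: Heidi=3, Laura=1, Ivan=3
Event 4 (Ivan -> Laura, 1): Ivan: 3 -> 2, Laura: 1 -> 2. State: Heidi=3, Laura=2, Ivan=2
Event 5 (Heidi +1): Heidi: 3 -> 4. State: Heidi=4, Laura=2, Ivan=2
Event 6 (Laura -> Ivan, 1): Laura: 2 -> 1, Ivan: 2 -> 3. State: Heidi=4, Laura=1, Ivan=3
Event 7 (Laura -1): Laura: 1 -> 0. State: Heidi=4, Laura=0, Ivan=3
Event 8 (Ivan -> Laura, 3): Ivan: 3 -> 0, Laura: 0 -> 3. State: Heidi=4, Laura=3, Ivan=0
Event 9 (Laura -3): Laura: 3 -> 0. State: Heidi=4, Laura=0, Ivan=0

Laura's final count: 0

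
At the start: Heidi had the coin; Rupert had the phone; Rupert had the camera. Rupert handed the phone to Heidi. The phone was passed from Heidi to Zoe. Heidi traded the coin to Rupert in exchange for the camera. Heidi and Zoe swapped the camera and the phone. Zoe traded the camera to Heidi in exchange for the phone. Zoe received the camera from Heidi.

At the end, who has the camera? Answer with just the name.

Tracking all object holders:
Start: coin:Heidi, phone:Rupert, camera:Rupert
Event 1 (give phone: Rupert -> Heidi). State: coin:Heidi, phone:Heidi, camera:Rupert
Event 2 (give phone: Heidi -> Zoe). State: coin:Heidi, phone:Zoe, camera:Rupert
Event 3 (swap coin<->camera: now coin:Rupert, camera:Heidi). State: coin:Rupert, phone:Zoe, camera:Heidi
Event 4 (swap camera<->phone: now camera:Zoe, phone:Heidi). State: coin:Rupert, phone:Heidi, camera:Zoe
Event 5 (swap camera<->phone: now camera:Heidi, phone:Zoe). State: coin:Rupert, phone:Zoe, camera:Heidi
Event 6 (give camera: Heidi -> Zoe). State: coin:Rupert, phone:Zoe, camera:Zoe

Final state: coin:Rupert, phone:Zoe, camera:Zoe
The camera is held by Zoe.

Answer: Zoe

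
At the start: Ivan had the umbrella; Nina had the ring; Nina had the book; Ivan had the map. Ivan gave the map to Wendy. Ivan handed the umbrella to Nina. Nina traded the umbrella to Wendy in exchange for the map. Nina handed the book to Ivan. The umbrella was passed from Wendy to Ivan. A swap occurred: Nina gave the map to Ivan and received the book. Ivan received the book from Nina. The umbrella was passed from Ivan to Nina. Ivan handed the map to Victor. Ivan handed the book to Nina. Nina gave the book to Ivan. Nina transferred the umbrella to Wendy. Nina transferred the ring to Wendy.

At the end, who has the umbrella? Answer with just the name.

Tracking all object holders:
Start: umbrella:Ivan, ring:Nina, book:Nina, map:Ivan
Event 1 (give map: Ivan -> Wendy). State: umbrella:Ivan, ring:Nina, book:Nina, map:Wendy
Event 2 (give umbrella: Ivan -> Nina). State: umbrella:Nina, ring:Nina, book:Nina, map:Wendy
Event 3 (swap umbrella<->map: now umbrella:Wendy, map:Nina). State: umbrella:Wendy, ring:Nina, book:Nina, map:Nina
Event 4 (give book: Nina -> Ivan). State: umbrella:Wendy, ring:Nina, book:Ivan, map:Nina
Event 5 (give umbrella: Wendy -> Ivan). State: umbrella:Ivan, ring:Nina, book:Ivan, map:Nina
Event 6 (swap map<->book: now map:Ivan, book:Nina). State: umbrella:Ivan, ring:Nina, book:Nina, map:Ivan
Event 7 (give book: Nina -> Ivan). State: umbrella:Ivan, ring:Nina, book:Ivan, map:Ivan
Event 8 (give umbrella: Ivan -> Nina). State: umbrella:Nina, ring:Nina, book:Ivan, map:Ivan
Event 9 (give map: Ivan -> Victor). State: umbrella:Nina, ring:Nina, book:Ivan, map:Victor
Event 10 (give book: Ivan -> Nina). State: umbrella:Nina, ring:Nina, book:Nina, map:Victor
Event 11 (give book: Nina -> Ivan). State: umbrella:Nina, ring:Nina, book:Ivan, map:Victor
Event 12 (give umbrella: Nina -> Wendy). State: umbrella:Wendy, ring:Nina, book:Ivan, map:Victor
Event 13 (give ring: Nina -> Wendy). State: umbrella:Wendy, ring:Wendy, book:Ivan, map:Victor

Final state: umbrella:Wendy, ring:Wendy, book:Ivan, map:Victor
The umbrella is held by Wendy.

Answer: Wendy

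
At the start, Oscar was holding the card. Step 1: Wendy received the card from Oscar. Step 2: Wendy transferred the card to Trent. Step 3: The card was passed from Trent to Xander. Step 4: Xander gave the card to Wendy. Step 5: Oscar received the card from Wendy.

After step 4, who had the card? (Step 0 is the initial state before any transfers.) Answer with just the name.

Tracking the card holder through step 4:
After step 0 (start): Oscar
After step 1: Wendy
After step 2: Trent
After step 3: Xander
After step 4: Wendy

At step 4, the holder is Wendy.

Answer: Wendy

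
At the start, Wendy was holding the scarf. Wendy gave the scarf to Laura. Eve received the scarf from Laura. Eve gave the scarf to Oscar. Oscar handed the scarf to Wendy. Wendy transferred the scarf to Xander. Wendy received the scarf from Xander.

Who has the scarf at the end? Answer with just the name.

Tracking the scarf through each event:
Start: Wendy has the scarf.
After event 1: Laura has the scarf.
After event 2: Eve has the scarf.
After event 3: Oscar has the scarf.
After event 4: Wendy has the scarf.
After event 5: Xander has the scarf.
After event 6: Wendy has the scarf.

Answer: Wendy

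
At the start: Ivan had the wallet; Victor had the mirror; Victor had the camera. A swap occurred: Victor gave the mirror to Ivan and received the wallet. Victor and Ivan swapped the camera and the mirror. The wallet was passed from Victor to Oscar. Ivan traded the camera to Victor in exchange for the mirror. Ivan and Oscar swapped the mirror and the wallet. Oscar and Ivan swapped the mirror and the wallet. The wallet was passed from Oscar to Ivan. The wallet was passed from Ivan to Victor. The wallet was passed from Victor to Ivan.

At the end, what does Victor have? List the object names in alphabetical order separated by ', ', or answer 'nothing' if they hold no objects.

Answer: camera

Derivation:
Tracking all object holders:
Start: wallet:Ivan, mirror:Victor, camera:Victor
Event 1 (swap mirror<->wallet: now mirror:Ivan, wallet:Victor). State: wallet:Victor, mirror:Ivan, camera:Victor
Event 2 (swap camera<->mirror: now camera:Ivan, mirror:Victor). State: wallet:Victor, mirror:Victor, camera:Ivan
Event 3 (give wallet: Victor -> Oscar). State: wallet:Oscar, mirror:Victor, camera:Ivan
Event 4 (swap camera<->mirror: now camera:Victor, mirror:Ivan). State: wallet:Oscar, mirror:Ivan, camera:Victor
Event 5 (swap mirror<->wallet: now mirror:Oscar, wallet:Ivan). State: wallet:Ivan, mirror:Oscar, camera:Victor
Event 6 (swap mirror<->wallet: now mirror:Ivan, wallet:Oscar). State: wallet:Oscar, mirror:Ivan, camera:Victor
Event 7 (give wallet: Oscar -> Ivan). State: wallet:Ivan, mirror:Ivan, camera:Victor
Event 8 (give wallet: Ivan -> Victor). State: wallet:Victor, mirror:Ivan, camera:Victor
Event 9 (give wallet: Victor -> Ivan). State: wallet:Ivan, mirror:Ivan, camera:Victor

Final state: wallet:Ivan, mirror:Ivan, camera:Victor
Victor holds: camera.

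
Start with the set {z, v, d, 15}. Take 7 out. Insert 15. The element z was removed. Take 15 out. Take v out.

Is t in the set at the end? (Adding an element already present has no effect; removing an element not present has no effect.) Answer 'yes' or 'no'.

Tracking the set through each operation:
Start: {15, d, v, z}
Event 1 (remove 7): not present, no change. Set: {15, d, v, z}
Event 2 (add 15): already present, no change. Set: {15, d, v, z}
Event 3 (remove z): removed. Set: {15, d, v}
Event 4 (remove 15): removed. Set: {d, v}
Event 5 (remove v): removed. Set: {d}

Final set: {d} (size 1)
t is NOT in the final set.

Answer: no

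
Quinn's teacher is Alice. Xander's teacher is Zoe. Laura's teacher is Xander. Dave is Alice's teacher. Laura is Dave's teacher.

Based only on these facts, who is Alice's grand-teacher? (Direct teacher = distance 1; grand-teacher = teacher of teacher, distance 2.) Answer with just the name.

Answer: Laura

Derivation:
Reconstructing the teacher chain from the given facts:
  Zoe -> Xander -> Laura -> Dave -> Alice -> Quinn
(each arrow means 'teacher of the next')
Positions in the chain (0 = top):
  position of Zoe: 0
  position of Xander: 1
  position of Laura: 2
  position of Dave: 3
  position of Alice: 4
  position of Quinn: 5

Alice is at position 4; the grand-teacher is 2 steps up the chain, i.e. position 2: Laura.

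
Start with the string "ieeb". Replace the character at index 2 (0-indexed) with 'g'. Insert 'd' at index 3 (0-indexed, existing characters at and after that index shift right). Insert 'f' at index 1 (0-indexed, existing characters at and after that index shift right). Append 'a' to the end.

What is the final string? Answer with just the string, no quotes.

Applying each edit step by step:
Start: "ieeb"
Op 1 (replace idx 2: 'e' -> 'g'): "ieeb" -> "iegb"
Op 2 (insert 'd' at idx 3): "iegb" -> "iegdb"
Op 3 (insert 'f' at idx 1): "iegdb" -> "ifegdb"
Op 4 (append 'a'): "ifegdb" -> "ifegdba"

Answer: ifegdba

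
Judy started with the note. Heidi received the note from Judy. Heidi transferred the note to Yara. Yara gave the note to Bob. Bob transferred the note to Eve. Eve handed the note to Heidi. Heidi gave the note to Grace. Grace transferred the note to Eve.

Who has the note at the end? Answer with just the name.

Answer: Eve

Derivation:
Tracking the note through each event:
Start: Judy has the note.
After event 1: Heidi has the note.
After event 2: Yara has the note.
After event 3: Bob has the note.
After event 4: Eve has the note.
After event 5: Heidi has the note.
After event 6: Grace has the note.
After event 7: Eve has the note.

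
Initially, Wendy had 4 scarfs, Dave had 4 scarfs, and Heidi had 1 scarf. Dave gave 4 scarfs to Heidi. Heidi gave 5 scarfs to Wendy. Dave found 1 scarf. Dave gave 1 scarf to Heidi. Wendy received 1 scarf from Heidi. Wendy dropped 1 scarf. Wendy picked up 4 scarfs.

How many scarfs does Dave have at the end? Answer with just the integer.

Answer: 0

Derivation:
Tracking counts step by step:
Start: Wendy=4, Dave=4, Heidi=1
Event 1 (Dave -> Heidi, 4): Dave: 4 -> 0, Heidi: 1 -> 5. State: Wendy=4, Dave=0, Heidi=5
Event 2 (Heidi -> Wendy, 5): Heidi: 5 -> 0, Wendy: 4 -> 9. State: Wendy=9, Dave=0, Heidi=0
Event 3 (Dave +1): Dave: 0 -> 1. State: Wendy=9, Dave=1, Heidi=0
Event 4 (Dave -> Heidi, 1): Dave: 1 -> 0, Heidi: 0 -> 1. State: Wendy=9, Dave=0, Heidi=1
Event 5 (Heidi -> Wendy, 1): Heidi: 1 -> 0, Wendy: 9 -> 10. State: Wendy=10, Dave=0, Heidi=0
Event 6 (Wendy -1): Wendy: 10 -> 9. State: Wendy=9, Dave=0, Heidi=0
Event 7 (Wendy +4): Wendy: 9 -> 13. State: Wendy=13, Dave=0, Heidi=0

Dave's final count: 0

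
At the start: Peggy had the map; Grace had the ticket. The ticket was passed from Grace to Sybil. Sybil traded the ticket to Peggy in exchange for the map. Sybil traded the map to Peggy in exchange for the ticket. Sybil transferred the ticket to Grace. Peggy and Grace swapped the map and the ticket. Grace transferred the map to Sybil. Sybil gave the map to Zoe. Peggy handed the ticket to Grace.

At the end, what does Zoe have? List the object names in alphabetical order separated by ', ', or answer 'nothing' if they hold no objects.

Tracking all object holders:
Start: map:Peggy, ticket:Grace
Event 1 (give ticket: Grace -> Sybil). State: map:Peggy, ticket:Sybil
Event 2 (swap ticket<->map: now ticket:Peggy, map:Sybil). State: map:Sybil, ticket:Peggy
Event 3 (swap map<->ticket: now map:Peggy, ticket:Sybil). State: map:Peggy, ticket:Sybil
Event 4 (give ticket: Sybil -> Grace). State: map:Peggy, ticket:Grace
Event 5 (swap map<->ticket: now map:Grace, ticket:Peggy). State: map:Grace, ticket:Peggy
Event 6 (give map: Grace -> Sybil). State: map:Sybil, ticket:Peggy
Event 7 (give map: Sybil -> Zoe). State: map:Zoe, ticket:Peggy
Event 8 (give ticket: Peggy -> Grace). State: map:Zoe, ticket:Grace

Final state: map:Zoe, ticket:Grace
Zoe holds: map.

Answer: map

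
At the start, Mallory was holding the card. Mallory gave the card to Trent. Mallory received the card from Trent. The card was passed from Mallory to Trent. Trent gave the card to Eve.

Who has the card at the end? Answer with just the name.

Tracking the card through each event:
Start: Mallory has the card.
After event 1: Trent has the card.
After event 2: Mallory has the card.
After event 3: Trent has the card.
After event 4: Eve has the card.

Answer: Eve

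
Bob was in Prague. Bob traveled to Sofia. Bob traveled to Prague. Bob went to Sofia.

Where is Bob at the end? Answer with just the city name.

Tracking Bob's location:
Start: Bob is in Prague.
After move 1: Prague -> Sofia. Bob is in Sofia.
After move 2: Sofia -> Prague. Bob is in Prague.
After move 3: Prague -> Sofia. Bob is in Sofia.

Answer: Sofia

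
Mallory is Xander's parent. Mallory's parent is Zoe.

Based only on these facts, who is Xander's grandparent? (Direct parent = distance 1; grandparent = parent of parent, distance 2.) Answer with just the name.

Answer: Zoe

Derivation:
Reconstructing the parent chain from the given facts:
  Zoe -> Mallory -> Xander
(each arrow means 'parent of the next')
Positions in the chain (0 = top):
  position of Zoe: 0
  position of Mallory: 1
  position of Xander: 2

Xander is at position 2; the grandparent is 2 steps up the chain, i.e. position 0: Zoe.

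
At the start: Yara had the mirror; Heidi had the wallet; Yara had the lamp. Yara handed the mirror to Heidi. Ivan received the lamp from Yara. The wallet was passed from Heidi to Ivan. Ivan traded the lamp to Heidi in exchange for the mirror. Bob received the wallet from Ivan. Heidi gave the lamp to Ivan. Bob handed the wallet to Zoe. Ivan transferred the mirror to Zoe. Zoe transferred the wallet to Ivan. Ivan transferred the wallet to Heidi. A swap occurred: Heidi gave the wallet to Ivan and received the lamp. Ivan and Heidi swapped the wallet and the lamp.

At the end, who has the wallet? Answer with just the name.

Answer: Heidi

Derivation:
Tracking all object holders:
Start: mirror:Yara, wallet:Heidi, lamp:Yara
Event 1 (give mirror: Yara -> Heidi). State: mirror:Heidi, wallet:Heidi, lamp:Yara
Event 2 (give lamp: Yara -> Ivan). State: mirror:Heidi, wallet:Heidi, lamp:Ivan
Event 3 (give wallet: Heidi -> Ivan). State: mirror:Heidi, wallet:Ivan, lamp:Ivan
Event 4 (swap lamp<->mirror: now lamp:Heidi, mirror:Ivan). State: mirror:Ivan, wallet:Ivan, lamp:Heidi
Event 5 (give wallet: Ivan -> Bob). State: mirror:Ivan, wallet:Bob, lamp:Heidi
Event 6 (give lamp: Heidi -> Ivan). State: mirror:Ivan, wallet:Bob, lamp:Ivan
Event 7 (give wallet: Bob -> Zoe). State: mirror:Ivan, wallet:Zoe, lamp:Ivan
Event 8 (give mirror: Ivan -> Zoe). State: mirror:Zoe, wallet:Zoe, lamp:Ivan
Event 9 (give wallet: Zoe -> Ivan). State: mirror:Zoe, wallet:Ivan, lamp:Ivan
Event 10 (give wallet: Ivan -> Heidi). State: mirror:Zoe, wallet:Heidi, lamp:Ivan
Event 11 (swap wallet<->lamp: now wallet:Ivan, lamp:Heidi). State: mirror:Zoe, wallet:Ivan, lamp:Heidi
Event 12 (swap wallet<->lamp: now wallet:Heidi, lamp:Ivan). State: mirror:Zoe, wallet:Heidi, lamp:Ivan

Final state: mirror:Zoe, wallet:Heidi, lamp:Ivan
The wallet is held by Heidi.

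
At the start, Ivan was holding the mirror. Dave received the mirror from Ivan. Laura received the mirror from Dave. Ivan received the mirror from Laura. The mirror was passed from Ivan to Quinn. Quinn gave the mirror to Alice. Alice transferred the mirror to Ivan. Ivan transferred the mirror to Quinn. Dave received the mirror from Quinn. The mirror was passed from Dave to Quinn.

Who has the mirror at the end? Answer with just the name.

Tracking the mirror through each event:
Start: Ivan has the mirror.
After event 1: Dave has the mirror.
After event 2: Laura has the mirror.
After event 3: Ivan has the mirror.
After event 4: Quinn has the mirror.
After event 5: Alice has the mirror.
After event 6: Ivan has the mirror.
After event 7: Quinn has the mirror.
After event 8: Dave has the mirror.
After event 9: Quinn has the mirror.

Answer: Quinn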